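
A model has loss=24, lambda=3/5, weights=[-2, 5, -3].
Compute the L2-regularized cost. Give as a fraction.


L2 sq norm = sum(w^2) = 38. J = 24 + 3/5 * 38 = 234/5.

234/5


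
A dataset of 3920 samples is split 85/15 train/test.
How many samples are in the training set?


Test set = 3920 * 15% = 588. Training set = 3920 - 588 = 3332.

3332


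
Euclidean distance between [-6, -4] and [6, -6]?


d = sqrt(sum of squared differences). (-6-6)^2=144, (-4--6)^2=4. Sum = 148.

sqrt(148)


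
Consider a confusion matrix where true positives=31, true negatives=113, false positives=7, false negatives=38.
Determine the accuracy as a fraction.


Accuracy = (TP + TN) / (TP + TN + FP + FN) = (31 + 113) / 189 = 16/21.

16/21


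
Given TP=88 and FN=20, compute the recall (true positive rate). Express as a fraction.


Recall = TP / (TP + FN) = 88 / 108 = 22/27.

22/27


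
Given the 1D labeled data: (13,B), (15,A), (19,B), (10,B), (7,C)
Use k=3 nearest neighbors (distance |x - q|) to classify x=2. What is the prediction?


Distances: |13-2|=11, |15-2|=13, |19-2|=17, |10-2|=8, |7-2|=5. 3 nearest: (7,C), (10,B), (13,B). Counts: {'C': 1, 'B': 2}. Majority class: B.

B


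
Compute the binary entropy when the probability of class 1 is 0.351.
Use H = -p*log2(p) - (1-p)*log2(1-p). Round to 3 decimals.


H = -0.351*log2(0.351) - 0.649*log2(0.649) = 0.935.

0.935


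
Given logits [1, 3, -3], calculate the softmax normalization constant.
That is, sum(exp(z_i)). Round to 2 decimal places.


Denom = e^1=2.7183 + e^3=20.0855 + e^-3=0.0498. Sum = 22.8536, which rounds to 22.85.

22.85


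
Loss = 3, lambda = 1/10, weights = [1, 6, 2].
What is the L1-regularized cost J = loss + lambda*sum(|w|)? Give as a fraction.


L1 norm = sum(|w|) = 9. J = 3 + 1/10 * 9 = 39/10.

39/10


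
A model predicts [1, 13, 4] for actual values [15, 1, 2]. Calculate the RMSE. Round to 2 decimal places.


MSE = 114.6667. RMSE = sqrt(114.6667) = 10.71.

10.71


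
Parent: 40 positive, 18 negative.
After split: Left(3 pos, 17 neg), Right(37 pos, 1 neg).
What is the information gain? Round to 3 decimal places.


H(parent) = 0.8936. H(left) = 0.6098, H(right) = 0.1756. Weighted = (20/58)*0.6098 + (38/58)*0.1756 = 0.3253. IG = 0.8936 - 0.3253 = 0.5683, which rounds to 0.568.

0.568


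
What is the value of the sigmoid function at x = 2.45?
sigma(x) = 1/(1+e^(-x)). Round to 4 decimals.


sigma(2.45) = 1/(1+e^(-2.45)) = 1/(1+0.086294) = 1/1.086294 = 0.9206.

0.9206


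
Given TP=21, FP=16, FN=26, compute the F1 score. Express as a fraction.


Precision = 21/37 = 21/37. Recall = 21/47 = 21/47. F1 = 2*P*R/(P+R) = 1/2.

1/2


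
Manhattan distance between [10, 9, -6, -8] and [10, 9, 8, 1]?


d = sum of absolute differences: |10-10|=0 + |9-9|=0 + |-6-8|=14 + |-8-1|=9 = 23.

23


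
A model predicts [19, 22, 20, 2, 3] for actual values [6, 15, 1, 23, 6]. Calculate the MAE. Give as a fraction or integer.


MAE = (1/5) * (|6-19|=13 + |15-22|=7 + |1-20|=19 + |23-2|=21 + |6-3|=3). Sum = 63. MAE = 63/5.

63/5


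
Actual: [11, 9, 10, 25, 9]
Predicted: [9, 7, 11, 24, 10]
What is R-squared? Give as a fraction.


Mean(y) = 64/5. SS_res = 11. SS_tot = 944/5. R^2 = 1 - 11/(944/5) = 889/944.

889/944


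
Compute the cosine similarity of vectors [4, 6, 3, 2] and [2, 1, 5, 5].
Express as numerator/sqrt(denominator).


dot = 39. |a|^2 = 65, |b|^2 = 55. cos = 39/sqrt(3575).

39/sqrt(3575)


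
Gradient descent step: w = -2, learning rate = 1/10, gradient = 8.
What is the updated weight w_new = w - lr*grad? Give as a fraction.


w_new = -2 - 1/10 * 8 = -2 - 4/5 = -14/5.

-14/5


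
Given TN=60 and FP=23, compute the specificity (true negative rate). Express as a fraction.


Specificity = TN / (TN + FP) = 60 / 83 = 60/83.

60/83


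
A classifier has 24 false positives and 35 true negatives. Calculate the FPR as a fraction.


FPR = FP / (FP + TN) = 24 / 59 = 24/59.

24/59


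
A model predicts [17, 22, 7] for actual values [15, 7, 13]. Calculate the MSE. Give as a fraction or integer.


MSE = (1/3) * ((15-17)^2=4 + (7-22)^2=225 + (13-7)^2=36). Sum = 265. MSE = 265/3.

265/3


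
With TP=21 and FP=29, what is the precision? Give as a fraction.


Precision = TP / (TP + FP) = 21 / 50 = 21/50.

21/50


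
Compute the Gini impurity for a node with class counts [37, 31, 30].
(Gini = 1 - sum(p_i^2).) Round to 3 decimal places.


Total = 98. Proportions: 37/98, 31/98, 30/98. sum(p_i^2) = 0.3363. Gini = 1 - 0.3363 = 0.6637, which rounds to 0.664.

0.664


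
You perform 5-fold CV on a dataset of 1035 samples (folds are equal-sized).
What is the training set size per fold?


Each validation fold has 1035/5 = 207 samples. Training set = 1035 - 207 = 828.

828


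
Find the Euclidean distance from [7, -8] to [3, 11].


d = sqrt(sum of squared differences). (7-3)^2=16, (-8-11)^2=361. Sum = 377.

sqrt(377)


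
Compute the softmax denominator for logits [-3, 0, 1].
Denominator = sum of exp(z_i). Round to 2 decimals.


Denom = e^-3=0.0498 + e^0=1.0000 + e^1=2.7183. Sum = 3.7681, which rounds to 3.77.

3.77


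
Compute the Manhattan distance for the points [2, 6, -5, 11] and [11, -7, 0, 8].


d = sum of absolute differences: |2-11|=9 + |6--7|=13 + |-5-0|=5 + |11-8|=3 = 30.

30


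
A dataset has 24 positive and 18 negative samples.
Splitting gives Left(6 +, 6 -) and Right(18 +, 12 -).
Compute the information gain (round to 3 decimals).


H(parent) = 0.9852. H(left) = 1.0000, H(right) = 0.9710. Weighted = (12/42)*1.0000 + (30/42)*0.9710 = 0.9793. IG = 0.9852 - 0.9793 = 0.0059, which rounds to 0.006.

0.006


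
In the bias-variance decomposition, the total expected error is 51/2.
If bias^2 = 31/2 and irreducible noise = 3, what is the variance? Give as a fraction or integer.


Total error = bias^2 + variance + irreducible noise. So variance = 51/2 - 31/2 - 3 = 7.

7


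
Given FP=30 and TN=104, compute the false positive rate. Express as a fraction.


FPR = FP / (FP + TN) = 30 / 134 = 15/67.

15/67


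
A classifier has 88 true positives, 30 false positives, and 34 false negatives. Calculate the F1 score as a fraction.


Precision = 88/118 = 44/59. Recall = 88/122 = 44/61. F1 = 2*P*R/(P+R) = 11/15.

11/15


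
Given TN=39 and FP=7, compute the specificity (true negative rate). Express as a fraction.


Specificity = TN / (TN + FP) = 39 / 46 = 39/46.

39/46


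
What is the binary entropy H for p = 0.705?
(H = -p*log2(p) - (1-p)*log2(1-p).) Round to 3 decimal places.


H = -0.705*log2(0.705) - 0.295*log2(0.295) = 0.875.

0.875


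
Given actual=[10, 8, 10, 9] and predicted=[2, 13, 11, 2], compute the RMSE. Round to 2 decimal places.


MSE = 34.7500. RMSE = sqrt(34.7500) = 5.89.

5.89


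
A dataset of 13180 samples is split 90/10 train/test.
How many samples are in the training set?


Test set = 13180 * 10% = 1318. Training set = 13180 - 1318 = 11862.

11862


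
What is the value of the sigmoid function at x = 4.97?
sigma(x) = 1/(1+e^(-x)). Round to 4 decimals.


sigma(4.97) = 1/(1+e^(-4.97)) = 1/(1+0.006943) = 1/1.006943 = 0.9931.

0.9931


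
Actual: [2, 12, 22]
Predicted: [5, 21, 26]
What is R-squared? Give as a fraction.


Mean(y) = 12. SS_res = 106. SS_tot = 200. R^2 = 1 - 106/(200) = 47/100.

47/100


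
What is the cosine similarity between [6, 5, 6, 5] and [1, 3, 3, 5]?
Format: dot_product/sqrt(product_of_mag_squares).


dot = 64. |a|^2 = 122, |b|^2 = 44. cos = 64/sqrt(5368).

64/sqrt(5368)


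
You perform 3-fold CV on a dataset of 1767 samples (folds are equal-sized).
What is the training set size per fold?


Each validation fold has 1767/3 = 589 samples. Training set = 1767 - 589 = 1178.

1178


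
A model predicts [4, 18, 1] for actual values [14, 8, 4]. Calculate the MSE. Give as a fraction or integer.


MSE = (1/3) * ((14-4)^2=100 + (8-18)^2=100 + (4-1)^2=9). Sum = 209. MSE = 209/3.

209/3


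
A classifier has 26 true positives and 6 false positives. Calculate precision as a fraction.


Precision = TP / (TP + FP) = 26 / 32 = 13/16.

13/16


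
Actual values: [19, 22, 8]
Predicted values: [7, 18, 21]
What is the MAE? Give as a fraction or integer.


MAE = (1/3) * (|19-7|=12 + |22-18|=4 + |8-21|=13). Sum = 29. MAE = 29/3.

29/3


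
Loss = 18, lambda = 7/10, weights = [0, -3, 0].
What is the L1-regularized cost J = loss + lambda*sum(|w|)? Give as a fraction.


L1 norm = sum(|w|) = 3. J = 18 + 7/10 * 3 = 201/10.

201/10


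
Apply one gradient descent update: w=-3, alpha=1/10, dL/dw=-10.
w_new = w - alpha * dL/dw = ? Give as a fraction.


w_new = -3 - 1/10 * -10 = -3 - -1 = -2.

-2


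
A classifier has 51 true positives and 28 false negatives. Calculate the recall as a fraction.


Recall = TP / (TP + FN) = 51 / 79 = 51/79.

51/79


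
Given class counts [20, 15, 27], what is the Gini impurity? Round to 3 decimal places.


Total = 62. Proportions: 20/62, 15/62, 27/62. sum(p_i^2) = 0.3522. Gini = 1 - 0.3522 = 0.6478, which rounds to 0.648.

0.648


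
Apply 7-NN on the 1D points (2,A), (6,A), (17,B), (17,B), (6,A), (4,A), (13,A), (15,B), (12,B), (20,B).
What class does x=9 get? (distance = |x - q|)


Distances: |2-9|=7, |6-9|=3, |17-9|=8, |17-9|=8, |6-9|=3, |4-9|=5, |13-9|=4, |15-9|=6, |12-9|=3, |20-9|=11. 7 nearest: (6,A), (6,A), (12,B), (13,A), (4,A), (15,B), (2,A). Counts: {'A': 5, 'B': 2}. Majority class: A.

A


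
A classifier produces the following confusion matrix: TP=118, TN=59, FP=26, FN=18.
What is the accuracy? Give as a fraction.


Accuracy = (TP + TN) / (TP + TN + FP + FN) = (118 + 59) / 221 = 177/221.

177/221


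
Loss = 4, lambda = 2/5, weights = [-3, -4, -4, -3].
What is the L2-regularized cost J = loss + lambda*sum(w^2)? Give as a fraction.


L2 sq norm = sum(w^2) = 50. J = 4 + 2/5 * 50 = 24.

24


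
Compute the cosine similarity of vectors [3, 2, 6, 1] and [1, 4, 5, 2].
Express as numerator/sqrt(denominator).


dot = 43. |a|^2 = 50, |b|^2 = 46. cos = 43/sqrt(2300).

43/sqrt(2300)


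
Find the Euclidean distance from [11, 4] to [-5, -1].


d = sqrt(sum of squared differences). (11--5)^2=256, (4--1)^2=25. Sum = 281.

sqrt(281)


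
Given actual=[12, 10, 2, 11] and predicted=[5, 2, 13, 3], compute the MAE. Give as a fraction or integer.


MAE = (1/4) * (|12-5|=7 + |10-2|=8 + |2-13|=11 + |11-3|=8). Sum = 34. MAE = 17/2.

17/2


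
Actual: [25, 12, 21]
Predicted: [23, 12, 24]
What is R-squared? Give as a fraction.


Mean(y) = 58/3. SS_res = 13. SS_tot = 266/3. R^2 = 1 - 13/(266/3) = 227/266.

227/266


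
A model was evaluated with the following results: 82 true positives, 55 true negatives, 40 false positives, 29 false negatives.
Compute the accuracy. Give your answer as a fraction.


Accuracy = (TP + TN) / (TP + TN + FP + FN) = (82 + 55) / 206 = 137/206.

137/206


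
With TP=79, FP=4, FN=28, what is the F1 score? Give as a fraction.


Precision = 79/83 = 79/83. Recall = 79/107 = 79/107. F1 = 2*P*R/(P+R) = 79/95.

79/95


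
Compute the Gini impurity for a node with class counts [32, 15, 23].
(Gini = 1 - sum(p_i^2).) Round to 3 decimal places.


Total = 70. Proportions: 32/70, 15/70, 23/70. sum(p_i^2) = 0.3629. Gini = 1 - 0.3629 = 0.6371, which rounds to 0.637.

0.637


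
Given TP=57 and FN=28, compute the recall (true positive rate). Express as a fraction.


Recall = TP / (TP + FN) = 57 / 85 = 57/85.

57/85


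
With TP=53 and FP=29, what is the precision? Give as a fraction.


Precision = TP / (TP + FP) = 53 / 82 = 53/82.

53/82


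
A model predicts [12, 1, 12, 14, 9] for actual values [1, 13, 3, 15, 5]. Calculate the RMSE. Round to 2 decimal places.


MSE = 72.6000. RMSE = sqrt(72.6000) = 8.52.

8.52


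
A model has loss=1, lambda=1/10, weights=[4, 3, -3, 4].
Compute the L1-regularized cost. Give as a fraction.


L1 norm = sum(|w|) = 14. J = 1 + 1/10 * 14 = 12/5.

12/5


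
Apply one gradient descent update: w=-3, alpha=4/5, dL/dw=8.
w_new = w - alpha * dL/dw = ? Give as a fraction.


w_new = -3 - 4/5 * 8 = -3 - 32/5 = -47/5.

-47/5


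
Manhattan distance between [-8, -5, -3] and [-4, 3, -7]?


d = sum of absolute differences: |-8--4|=4 + |-5-3|=8 + |-3--7|=4 = 16.

16


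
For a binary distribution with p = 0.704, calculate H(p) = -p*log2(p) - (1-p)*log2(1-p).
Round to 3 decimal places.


H = -0.704*log2(0.704) - 0.296*log2(0.296) = 0.876.

0.876


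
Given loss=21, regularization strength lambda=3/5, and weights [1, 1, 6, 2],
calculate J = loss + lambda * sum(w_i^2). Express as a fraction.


L2 sq norm = sum(w^2) = 42. J = 21 + 3/5 * 42 = 231/5.

231/5


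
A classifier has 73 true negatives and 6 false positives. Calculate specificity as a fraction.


Specificity = TN / (TN + FP) = 73 / 79 = 73/79.

73/79


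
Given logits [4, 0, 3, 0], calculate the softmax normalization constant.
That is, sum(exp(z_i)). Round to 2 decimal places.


Denom = e^4=54.5982 + e^0=1.0000 + e^3=20.0855 + e^0=1.0000. Sum = 76.6837, which rounds to 76.68.

76.68


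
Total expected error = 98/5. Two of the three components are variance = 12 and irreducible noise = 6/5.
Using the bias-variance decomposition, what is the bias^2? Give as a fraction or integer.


Total error = bias^2 + variance + irreducible noise. So bias^2 = 98/5 - 12 - 6/5 = 32/5.

32/5


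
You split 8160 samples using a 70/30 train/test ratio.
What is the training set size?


Test set = 8160 * 30% = 2448. Training set = 8160 - 2448 = 5712.

5712


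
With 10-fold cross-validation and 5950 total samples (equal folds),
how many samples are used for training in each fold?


Each validation fold has 5950/10 = 595 samples. Training set = 5950 - 595 = 5355.

5355


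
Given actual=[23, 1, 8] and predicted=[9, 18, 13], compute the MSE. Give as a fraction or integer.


MSE = (1/3) * ((23-9)^2=196 + (1-18)^2=289 + (8-13)^2=25). Sum = 510. MSE = 170.

170


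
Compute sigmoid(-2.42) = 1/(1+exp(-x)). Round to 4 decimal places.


sigma(-2.42) = 1/(1+e^(2.42)) = 1/(1+11.245859) = 1/12.245859 = 0.0817.

0.0817


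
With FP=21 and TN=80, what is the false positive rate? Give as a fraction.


FPR = FP / (FP + TN) = 21 / 101 = 21/101.

21/101


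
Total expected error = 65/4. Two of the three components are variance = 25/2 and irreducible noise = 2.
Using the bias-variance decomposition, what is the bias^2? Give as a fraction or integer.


Total error = bias^2 + variance + irreducible noise. So bias^2 = 65/4 - 25/2 - 2 = 7/4.

7/4


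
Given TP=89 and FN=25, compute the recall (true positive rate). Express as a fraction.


Recall = TP / (TP + FN) = 89 / 114 = 89/114.

89/114


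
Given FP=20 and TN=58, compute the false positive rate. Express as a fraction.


FPR = FP / (FP + TN) = 20 / 78 = 10/39.

10/39


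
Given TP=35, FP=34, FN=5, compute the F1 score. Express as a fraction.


Precision = 35/69 = 35/69. Recall = 35/40 = 7/8. F1 = 2*P*R/(P+R) = 70/109.

70/109


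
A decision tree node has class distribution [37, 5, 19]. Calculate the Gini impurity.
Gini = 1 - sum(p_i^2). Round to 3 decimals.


Total = 61. Proportions: 37/61, 5/61, 19/61. sum(p_i^2) = 0.4716. Gini = 1 - 0.4716 = 0.5284, which rounds to 0.528.

0.528


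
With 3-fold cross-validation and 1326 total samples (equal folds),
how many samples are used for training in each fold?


Each validation fold has 1326/3 = 442 samples. Training set = 1326 - 442 = 884.

884


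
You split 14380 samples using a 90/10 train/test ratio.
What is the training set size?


Test set = 14380 * 10% = 1438. Training set = 14380 - 1438 = 12942.

12942


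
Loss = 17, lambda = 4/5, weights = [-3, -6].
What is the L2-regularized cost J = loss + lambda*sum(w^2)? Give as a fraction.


L2 sq norm = sum(w^2) = 45. J = 17 + 4/5 * 45 = 53.

53


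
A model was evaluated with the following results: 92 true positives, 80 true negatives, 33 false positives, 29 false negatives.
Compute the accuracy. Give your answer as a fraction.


Accuracy = (TP + TN) / (TP + TN + FP + FN) = (92 + 80) / 234 = 86/117.

86/117


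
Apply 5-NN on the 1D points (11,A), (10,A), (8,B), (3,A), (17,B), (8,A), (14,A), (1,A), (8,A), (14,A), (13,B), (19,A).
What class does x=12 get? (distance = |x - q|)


Distances: |11-12|=1, |10-12|=2, |8-12|=4, |3-12|=9, |17-12|=5, |8-12|=4, |14-12|=2, |1-12|=11, |8-12|=4, |14-12|=2, |13-12|=1, |19-12|=7. 5 nearest: (11,A), (13,B), (10,A), (14,A), (14,A). Counts: {'A': 4, 'B': 1}. Majority class: A.

A


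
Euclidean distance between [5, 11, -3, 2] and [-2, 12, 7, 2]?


d = sqrt(sum of squared differences). (5--2)^2=49, (11-12)^2=1, (-3-7)^2=100, (2-2)^2=0. Sum = 150.

sqrt(150)


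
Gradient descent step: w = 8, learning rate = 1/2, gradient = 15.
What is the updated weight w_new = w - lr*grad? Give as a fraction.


w_new = 8 - 1/2 * 15 = 8 - 15/2 = 1/2.

1/2


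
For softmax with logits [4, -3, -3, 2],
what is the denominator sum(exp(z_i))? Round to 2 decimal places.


Denom = e^4=54.5982 + e^-3=0.0498 + e^-3=0.0498 + e^2=7.3891. Sum = 62.0869, which rounds to 62.09.

62.09


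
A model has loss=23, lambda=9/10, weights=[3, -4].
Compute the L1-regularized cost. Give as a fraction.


L1 norm = sum(|w|) = 7. J = 23 + 9/10 * 7 = 293/10.

293/10


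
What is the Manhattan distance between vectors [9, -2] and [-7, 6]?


d = sum of absolute differences: |9--7|=16 + |-2-6|=8 = 24.

24


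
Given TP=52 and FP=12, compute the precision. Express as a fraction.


Precision = TP / (TP + FP) = 52 / 64 = 13/16.

13/16


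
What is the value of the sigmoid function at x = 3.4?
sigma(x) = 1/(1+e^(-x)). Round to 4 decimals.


sigma(3.4) = 1/(1+e^(-3.4)) = 1/(1+0.033373) = 1/1.033373 = 0.9677.

0.9677


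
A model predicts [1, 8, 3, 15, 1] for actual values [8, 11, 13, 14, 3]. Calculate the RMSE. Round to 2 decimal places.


MSE = 32.6000. RMSE = sqrt(32.6000) = 5.71.

5.71


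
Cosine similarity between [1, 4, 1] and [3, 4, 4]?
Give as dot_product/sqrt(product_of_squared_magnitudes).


dot = 23. |a|^2 = 18, |b|^2 = 41. cos = 23/sqrt(738).

23/sqrt(738)


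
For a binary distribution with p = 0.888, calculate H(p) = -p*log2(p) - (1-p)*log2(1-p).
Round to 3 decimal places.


H = -0.888*log2(0.888) - 0.112*log2(0.112) = 0.506.

0.506


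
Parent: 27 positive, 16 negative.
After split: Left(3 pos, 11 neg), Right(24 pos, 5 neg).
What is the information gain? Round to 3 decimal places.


H(parent) = 0.9523. H(left) = 0.7496, H(right) = 0.6632. Weighted = (14/43)*0.7496 + (29/43)*0.6632 = 0.6913. IG = 0.9523 - 0.6913 = 0.2610, which rounds to 0.261.

0.261


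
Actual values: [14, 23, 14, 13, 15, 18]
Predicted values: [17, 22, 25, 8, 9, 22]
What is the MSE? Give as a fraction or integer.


MSE = (1/6) * ((14-17)^2=9 + (23-22)^2=1 + (14-25)^2=121 + (13-8)^2=25 + (15-9)^2=36 + (18-22)^2=16). Sum = 208. MSE = 104/3.

104/3


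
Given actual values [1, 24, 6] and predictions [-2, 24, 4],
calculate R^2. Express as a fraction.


Mean(y) = 31/3. SS_res = 13. SS_tot = 878/3. R^2 = 1 - 13/(878/3) = 839/878.

839/878


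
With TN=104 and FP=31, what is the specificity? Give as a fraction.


Specificity = TN / (TN + FP) = 104 / 135 = 104/135.

104/135


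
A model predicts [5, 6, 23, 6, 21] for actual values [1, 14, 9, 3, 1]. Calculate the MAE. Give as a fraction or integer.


MAE = (1/5) * (|1-5|=4 + |14-6|=8 + |9-23|=14 + |3-6|=3 + |1-21|=20). Sum = 49. MAE = 49/5.

49/5


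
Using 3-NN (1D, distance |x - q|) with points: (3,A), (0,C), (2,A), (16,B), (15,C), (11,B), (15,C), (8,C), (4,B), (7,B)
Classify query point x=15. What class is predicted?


Distances: |3-15|=12, |0-15|=15, |2-15|=13, |16-15|=1, |15-15|=0, |11-15|=4, |15-15|=0, |8-15|=7, |4-15|=11, |7-15|=8. 3 nearest: (15,C), (15,C), (16,B). Counts: {'C': 2, 'B': 1}. Majority class: C.

C


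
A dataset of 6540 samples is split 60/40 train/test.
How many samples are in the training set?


Test set = 6540 * 40% = 2616. Training set = 6540 - 2616 = 3924.

3924


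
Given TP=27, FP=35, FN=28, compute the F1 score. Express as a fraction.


Precision = 27/62 = 27/62. Recall = 27/55 = 27/55. F1 = 2*P*R/(P+R) = 6/13.

6/13


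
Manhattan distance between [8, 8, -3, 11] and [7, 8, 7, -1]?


d = sum of absolute differences: |8-7|=1 + |8-8|=0 + |-3-7|=10 + |11--1|=12 = 23.

23


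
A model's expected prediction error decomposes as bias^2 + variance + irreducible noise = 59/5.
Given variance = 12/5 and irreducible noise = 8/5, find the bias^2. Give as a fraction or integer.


Total error = bias^2 + variance + irreducible noise. So bias^2 = 59/5 - 12/5 - 8/5 = 39/5.

39/5


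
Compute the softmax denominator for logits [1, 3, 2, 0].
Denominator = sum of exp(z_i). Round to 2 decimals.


Denom = e^1=2.7183 + e^3=20.0855 + e^2=7.3891 + e^0=1.0000. Sum = 31.1929, which rounds to 31.19.

31.19


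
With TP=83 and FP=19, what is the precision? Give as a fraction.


Precision = TP / (TP + FP) = 83 / 102 = 83/102.

83/102


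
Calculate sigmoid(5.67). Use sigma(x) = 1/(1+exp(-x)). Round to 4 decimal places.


sigma(5.67) = 1/(1+e^(-5.67)) = 1/(1+0.003448) = 1/1.003448 = 0.9966.

0.9966


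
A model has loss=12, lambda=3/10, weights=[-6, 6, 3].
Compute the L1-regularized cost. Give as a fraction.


L1 norm = sum(|w|) = 15. J = 12 + 3/10 * 15 = 33/2.

33/2


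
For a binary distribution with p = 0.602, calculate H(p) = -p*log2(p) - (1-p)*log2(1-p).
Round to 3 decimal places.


H = -0.602*log2(0.602) - 0.398*log2(0.398) = 0.970.

0.970


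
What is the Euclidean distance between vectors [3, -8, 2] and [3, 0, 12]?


d = sqrt(sum of squared differences). (3-3)^2=0, (-8-0)^2=64, (2-12)^2=100. Sum = 164.

sqrt(164)


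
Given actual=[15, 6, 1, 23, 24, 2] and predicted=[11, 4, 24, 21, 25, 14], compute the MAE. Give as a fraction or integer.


MAE = (1/6) * (|15-11|=4 + |6-4|=2 + |1-24|=23 + |23-21|=2 + |24-25|=1 + |2-14|=12). Sum = 44. MAE = 22/3.

22/3


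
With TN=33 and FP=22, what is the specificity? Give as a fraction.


Specificity = TN / (TN + FP) = 33 / 55 = 3/5.

3/5


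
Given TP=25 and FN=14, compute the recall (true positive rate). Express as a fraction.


Recall = TP / (TP + FN) = 25 / 39 = 25/39.

25/39


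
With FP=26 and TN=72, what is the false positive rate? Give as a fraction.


FPR = FP / (FP + TN) = 26 / 98 = 13/49.

13/49


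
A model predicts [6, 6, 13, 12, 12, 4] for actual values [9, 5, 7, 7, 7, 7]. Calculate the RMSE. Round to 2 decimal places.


MSE = 17.5000. RMSE = sqrt(17.5000) = 4.18.

4.18


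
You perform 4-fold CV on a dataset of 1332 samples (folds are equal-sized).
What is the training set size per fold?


Each validation fold has 1332/4 = 333 samples. Training set = 1332 - 333 = 999.

999


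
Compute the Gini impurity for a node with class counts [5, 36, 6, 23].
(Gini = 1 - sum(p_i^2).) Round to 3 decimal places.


Total = 70. Proportions: 5/70, 36/70, 6/70, 23/70. sum(p_i^2) = 0.3849. Gini = 1 - 0.3849 = 0.6151, which rounds to 0.615.

0.615


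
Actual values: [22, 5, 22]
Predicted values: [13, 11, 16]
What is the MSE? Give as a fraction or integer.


MSE = (1/3) * ((22-13)^2=81 + (5-11)^2=36 + (22-16)^2=36). Sum = 153. MSE = 51.

51


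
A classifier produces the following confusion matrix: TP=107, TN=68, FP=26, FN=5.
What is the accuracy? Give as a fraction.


Accuracy = (TP + TN) / (TP + TN + FP + FN) = (107 + 68) / 206 = 175/206.

175/206


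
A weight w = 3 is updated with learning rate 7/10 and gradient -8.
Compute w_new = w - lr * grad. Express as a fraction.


w_new = 3 - 7/10 * -8 = 3 - -28/5 = 43/5.

43/5


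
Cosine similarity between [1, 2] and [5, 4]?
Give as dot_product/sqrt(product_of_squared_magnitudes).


dot = 13. |a|^2 = 5, |b|^2 = 41. cos = 13/sqrt(205).

13/sqrt(205)


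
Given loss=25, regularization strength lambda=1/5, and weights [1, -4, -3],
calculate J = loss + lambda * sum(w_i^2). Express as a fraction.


L2 sq norm = sum(w^2) = 26. J = 25 + 1/5 * 26 = 151/5.

151/5


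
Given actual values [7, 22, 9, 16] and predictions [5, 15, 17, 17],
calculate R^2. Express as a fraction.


Mean(y) = 27/2. SS_res = 118. SS_tot = 141. R^2 = 1 - 118/(141) = 23/141.

23/141


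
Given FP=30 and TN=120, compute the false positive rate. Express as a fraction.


FPR = FP / (FP + TN) = 30 / 150 = 1/5.

1/5


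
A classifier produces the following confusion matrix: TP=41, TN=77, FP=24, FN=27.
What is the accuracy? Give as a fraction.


Accuracy = (TP + TN) / (TP + TN + FP + FN) = (41 + 77) / 169 = 118/169.

118/169


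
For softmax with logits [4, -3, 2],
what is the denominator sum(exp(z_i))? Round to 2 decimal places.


Denom = e^4=54.5982 + e^-3=0.0498 + e^2=7.3891. Sum = 62.0371, which rounds to 62.04.

62.04


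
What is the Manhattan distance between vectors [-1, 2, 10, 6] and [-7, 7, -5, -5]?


d = sum of absolute differences: |-1--7|=6 + |2-7|=5 + |10--5|=15 + |6--5|=11 = 37.

37


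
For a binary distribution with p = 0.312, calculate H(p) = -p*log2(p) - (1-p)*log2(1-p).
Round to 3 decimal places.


H = -0.312*log2(0.312) - 0.688*log2(0.688) = 0.895.

0.895


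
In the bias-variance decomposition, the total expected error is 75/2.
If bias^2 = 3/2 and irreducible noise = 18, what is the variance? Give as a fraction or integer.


Total error = bias^2 + variance + irreducible noise. So variance = 75/2 - 3/2 - 18 = 18.

18


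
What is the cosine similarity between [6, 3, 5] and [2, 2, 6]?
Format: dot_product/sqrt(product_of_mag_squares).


dot = 48. |a|^2 = 70, |b|^2 = 44. cos = 48/sqrt(3080).

48/sqrt(3080)


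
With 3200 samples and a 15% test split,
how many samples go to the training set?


Test set = 3200 * 15% = 480. Training set = 3200 - 480 = 2720.

2720


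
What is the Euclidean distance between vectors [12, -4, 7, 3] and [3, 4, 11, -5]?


d = sqrt(sum of squared differences). (12-3)^2=81, (-4-4)^2=64, (7-11)^2=16, (3--5)^2=64. Sum = 225.

15


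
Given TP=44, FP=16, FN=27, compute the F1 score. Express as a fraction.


Precision = 44/60 = 11/15. Recall = 44/71 = 44/71. F1 = 2*P*R/(P+R) = 88/131.

88/131


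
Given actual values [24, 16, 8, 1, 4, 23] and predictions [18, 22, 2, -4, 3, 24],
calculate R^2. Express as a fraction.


Mean(y) = 38/3. SS_res = 135. SS_tot = 1438/3. R^2 = 1 - 135/(1438/3) = 1033/1438.

1033/1438


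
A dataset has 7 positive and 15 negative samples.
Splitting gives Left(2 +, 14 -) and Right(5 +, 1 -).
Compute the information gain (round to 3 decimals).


H(parent) = 0.9024. H(left) = 0.5436, H(right) = 0.6500. Weighted = (16/22)*0.5436 + (6/22)*0.6500 = 0.5726. IG = 0.9024 - 0.5726 = 0.3298, which rounds to 0.330.

0.330


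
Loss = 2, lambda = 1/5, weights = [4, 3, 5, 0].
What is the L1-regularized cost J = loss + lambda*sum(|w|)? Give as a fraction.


L1 norm = sum(|w|) = 12. J = 2 + 1/5 * 12 = 22/5.

22/5


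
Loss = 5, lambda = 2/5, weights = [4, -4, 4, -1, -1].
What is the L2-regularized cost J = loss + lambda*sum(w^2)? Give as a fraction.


L2 sq norm = sum(w^2) = 50. J = 5 + 2/5 * 50 = 25.

25


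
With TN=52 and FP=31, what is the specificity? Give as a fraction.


Specificity = TN / (TN + FP) = 52 / 83 = 52/83.

52/83


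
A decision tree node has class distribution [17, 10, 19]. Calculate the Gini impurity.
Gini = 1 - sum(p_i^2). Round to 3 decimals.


Total = 46. Proportions: 17/46, 10/46, 19/46. sum(p_i^2) = 0.3544. Gini = 1 - 0.3544 = 0.6456, which rounds to 0.646.

0.646


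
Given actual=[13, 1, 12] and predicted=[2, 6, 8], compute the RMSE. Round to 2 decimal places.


MSE = 54.0000. RMSE = sqrt(54.0000) = 7.35.

7.35


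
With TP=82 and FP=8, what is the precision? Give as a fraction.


Precision = TP / (TP + FP) = 82 / 90 = 41/45.

41/45


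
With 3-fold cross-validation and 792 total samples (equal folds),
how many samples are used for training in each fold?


Each validation fold has 792/3 = 264 samples. Training set = 792 - 264 = 528.

528


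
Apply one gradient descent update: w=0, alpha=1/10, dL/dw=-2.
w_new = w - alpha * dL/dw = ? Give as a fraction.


w_new = 0 - 1/10 * -2 = 0 - -1/5 = 1/5.

1/5


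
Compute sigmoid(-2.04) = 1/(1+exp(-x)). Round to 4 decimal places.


sigma(-2.04) = 1/(1+e^(2.04)) = 1/(1+7.690609) = 1/8.690609 = 0.1151.

0.1151


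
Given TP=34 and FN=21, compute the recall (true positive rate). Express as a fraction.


Recall = TP / (TP + FN) = 34 / 55 = 34/55.

34/55


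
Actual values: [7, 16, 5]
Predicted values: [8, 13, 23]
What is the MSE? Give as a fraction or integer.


MSE = (1/3) * ((7-8)^2=1 + (16-13)^2=9 + (5-23)^2=324). Sum = 334. MSE = 334/3.

334/3


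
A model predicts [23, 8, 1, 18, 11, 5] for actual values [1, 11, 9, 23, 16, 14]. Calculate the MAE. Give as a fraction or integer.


MAE = (1/6) * (|1-23|=22 + |11-8|=3 + |9-1|=8 + |23-18|=5 + |16-11|=5 + |14-5|=9). Sum = 52. MAE = 26/3.

26/3


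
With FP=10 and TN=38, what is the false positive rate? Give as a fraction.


FPR = FP / (FP + TN) = 10 / 48 = 5/24.

5/24


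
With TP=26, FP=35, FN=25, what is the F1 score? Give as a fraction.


Precision = 26/61 = 26/61. Recall = 26/51 = 26/51. F1 = 2*P*R/(P+R) = 13/28.

13/28


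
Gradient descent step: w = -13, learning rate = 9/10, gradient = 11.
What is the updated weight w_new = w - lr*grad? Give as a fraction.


w_new = -13 - 9/10 * 11 = -13 - 99/10 = -229/10.

-229/10


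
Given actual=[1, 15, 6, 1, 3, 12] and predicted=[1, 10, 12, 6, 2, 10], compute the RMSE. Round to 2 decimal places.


MSE = 15.1667. RMSE = sqrt(15.1667) = 3.89.

3.89


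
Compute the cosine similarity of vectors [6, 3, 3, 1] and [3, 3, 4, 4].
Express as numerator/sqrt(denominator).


dot = 43. |a|^2 = 55, |b|^2 = 50. cos = 43/sqrt(2750).

43/sqrt(2750)


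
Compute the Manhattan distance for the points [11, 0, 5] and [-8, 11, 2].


d = sum of absolute differences: |11--8|=19 + |0-11|=11 + |5-2|=3 = 33.

33


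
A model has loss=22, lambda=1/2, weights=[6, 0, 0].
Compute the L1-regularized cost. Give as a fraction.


L1 norm = sum(|w|) = 6. J = 22 + 1/2 * 6 = 25.

25


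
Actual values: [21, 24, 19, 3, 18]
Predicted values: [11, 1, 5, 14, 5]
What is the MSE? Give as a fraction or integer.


MSE = (1/5) * ((21-11)^2=100 + (24-1)^2=529 + (19-5)^2=196 + (3-14)^2=121 + (18-5)^2=169). Sum = 1115. MSE = 223.

223


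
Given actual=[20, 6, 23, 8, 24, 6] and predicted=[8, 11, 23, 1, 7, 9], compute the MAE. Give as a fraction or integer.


MAE = (1/6) * (|20-8|=12 + |6-11|=5 + |23-23|=0 + |8-1|=7 + |24-7|=17 + |6-9|=3). Sum = 44. MAE = 22/3.

22/3


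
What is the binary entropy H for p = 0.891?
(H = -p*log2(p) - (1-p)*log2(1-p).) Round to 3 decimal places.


H = -0.891*log2(0.891) - 0.109*log2(0.109) = 0.497.

0.497


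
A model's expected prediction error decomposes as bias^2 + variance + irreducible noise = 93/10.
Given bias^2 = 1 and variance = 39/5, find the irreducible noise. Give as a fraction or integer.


Total error = bias^2 + variance + irreducible noise. So irreducible noise = 93/10 - 1 - 39/5 = 1/2.

1/2


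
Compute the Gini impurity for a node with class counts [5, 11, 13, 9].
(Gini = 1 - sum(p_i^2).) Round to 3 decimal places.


Total = 38. Proportions: 5/38, 11/38, 13/38, 9/38. sum(p_i^2) = 0.2742. Gini = 1 - 0.2742 = 0.7258, which rounds to 0.726.

0.726


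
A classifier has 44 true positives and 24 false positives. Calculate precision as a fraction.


Precision = TP / (TP + FP) = 44 / 68 = 11/17.

11/17


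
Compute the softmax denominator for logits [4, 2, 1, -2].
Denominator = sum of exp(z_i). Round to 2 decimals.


Denom = e^4=54.5982 + e^2=7.3891 + e^1=2.7183 + e^-2=0.1353. Sum = 64.8409, which rounds to 64.84.

64.84


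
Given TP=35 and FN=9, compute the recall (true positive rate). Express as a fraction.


Recall = TP / (TP + FN) = 35 / 44 = 35/44.

35/44


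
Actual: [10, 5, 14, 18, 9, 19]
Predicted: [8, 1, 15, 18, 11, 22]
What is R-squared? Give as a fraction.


Mean(y) = 25/2. SS_res = 34. SS_tot = 299/2. R^2 = 1 - 34/(299/2) = 231/299.

231/299


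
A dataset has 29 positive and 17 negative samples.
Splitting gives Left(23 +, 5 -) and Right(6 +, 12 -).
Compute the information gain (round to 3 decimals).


H(parent) = 0.9503. H(left) = 0.6769, H(right) = 0.9183. Weighted = (28/46)*0.6769 + (18/46)*0.9183 = 0.7714. IG = 0.9503 - 0.7714 = 0.1789, which rounds to 0.179.

0.179


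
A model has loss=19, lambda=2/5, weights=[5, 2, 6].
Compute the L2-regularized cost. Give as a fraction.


L2 sq norm = sum(w^2) = 65. J = 19 + 2/5 * 65 = 45.

45


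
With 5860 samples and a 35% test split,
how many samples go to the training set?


Test set = 5860 * 35% = 2051. Training set = 5860 - 2051 = 3809.

3809


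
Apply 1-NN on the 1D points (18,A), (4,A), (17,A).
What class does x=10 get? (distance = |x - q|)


Distances: |18-10|=8, |4-10|=6, |17-10|=7. 1 nearest: (4,A). Counts: {'A': 1}. Majority class: A.

A


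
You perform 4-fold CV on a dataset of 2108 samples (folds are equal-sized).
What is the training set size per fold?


Each validation fold has 2108/4 = 527 samples. Training set = 2108 - 527 = 1581.

1581


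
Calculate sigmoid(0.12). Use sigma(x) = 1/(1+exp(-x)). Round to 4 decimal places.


sigma(0.12) = 1/(1+e^(-0.12)) = 1/(1+0.886920) = 1/1.886920 = 0.5300.

0.5300


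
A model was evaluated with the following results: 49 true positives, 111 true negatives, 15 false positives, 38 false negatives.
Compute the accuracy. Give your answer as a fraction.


Accuracy = (TP + TN) / (TP + TN + FP + FN) = (49 + 111) / 213 = 160/213.

160/213


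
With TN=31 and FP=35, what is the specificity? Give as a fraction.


Specificity = TN / (TN + FP) = 31 / 66 = 31/66.

31/66


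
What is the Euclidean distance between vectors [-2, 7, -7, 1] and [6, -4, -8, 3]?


d = sqrt(sum of squared differences). (-2-6)^2=64, (7--4)^2=121, (-7--8)^2=1, (1-3)^2=4. Sum = 190.

sqrt(190)


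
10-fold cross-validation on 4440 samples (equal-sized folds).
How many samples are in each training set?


Each validation fold has 4440/10 = 444 samples. Training set = 4440 - 444 = 3996.

3996


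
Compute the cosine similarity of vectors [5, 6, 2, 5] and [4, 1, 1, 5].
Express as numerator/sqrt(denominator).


dot = 53. |a|^2 = 90, |b|^2 = 43. cos = 53/sqrt(3870).

53/sqrt(3870)


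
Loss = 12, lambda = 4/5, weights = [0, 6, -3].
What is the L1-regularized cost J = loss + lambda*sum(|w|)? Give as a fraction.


L1 norm = sum(|w|) = 9. J = 12 + 4/5 * 9 = 96/5.

96/5


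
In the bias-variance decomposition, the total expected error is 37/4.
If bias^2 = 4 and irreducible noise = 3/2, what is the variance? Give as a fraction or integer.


Total error = bias^2 + variance + irreducible noise. So variance = 37/4 - 4 - 3/2 = 15/4.

15/4


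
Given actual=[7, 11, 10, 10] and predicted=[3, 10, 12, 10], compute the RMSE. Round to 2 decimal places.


MSE = 5.2500. RMSE = sqrt(5.2500) = 2.29.

2.29


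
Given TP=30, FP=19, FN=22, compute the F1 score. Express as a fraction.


Precision = 30/49 = 30/49. Recall = 30/52 = 15/26. F1 = 2*P*R/(P+R) = 60/101.

60/101


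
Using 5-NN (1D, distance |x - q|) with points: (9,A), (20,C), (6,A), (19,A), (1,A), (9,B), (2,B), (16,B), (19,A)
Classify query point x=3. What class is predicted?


Distances: |9-3|=6, |20-3|=17, |6-3|=3, |19-3|=16, |1-3|=2, |9-3|=6, |2-3|=1, |16-3|=13, |19-3|=16. 5 nearest: (2,B), (1,A), (6,A), (9,A), (9,B). Counts: {'B': 2, 'A': 3}. Majority class: A.

A


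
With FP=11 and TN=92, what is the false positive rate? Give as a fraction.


FPR = FP / (FP + TN) = 11 / 103 = 11/103.

11/103


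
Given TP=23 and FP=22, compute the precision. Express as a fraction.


Precision = TP / (TP + FP) = 23 / 45 = 23/45.

23/45


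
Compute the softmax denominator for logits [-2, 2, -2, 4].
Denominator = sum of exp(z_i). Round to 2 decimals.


Denom = e^-2=0.1353 + e^2=7.3891 + e^-2=0.1353 + e^4=54.5982. Sum = 62.2579, which rounds to 62.26.

62.26


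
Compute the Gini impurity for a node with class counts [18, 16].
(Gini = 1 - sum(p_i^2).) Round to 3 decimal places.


Total = 34. Proportions: 18/34, 16/34. sum(p_i^2) = 0.5017. Gini = 1 - 0.5017 = 0.4983, which rounds to 0.498.

0.498


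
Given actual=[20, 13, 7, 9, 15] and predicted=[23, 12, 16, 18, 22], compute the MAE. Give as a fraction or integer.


MAE = (1/5) * (|20-23|=3 + |13-12|=1 + |7-16|=9 + |9-18|=9 + |15-22|=7). Sum = 29. MAE = 29/5.

29/5


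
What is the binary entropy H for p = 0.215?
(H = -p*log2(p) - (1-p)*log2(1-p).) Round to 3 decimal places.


H = -0.215*log2(0.215) - 0.785*log2(0.785) = 0.751.

0.751


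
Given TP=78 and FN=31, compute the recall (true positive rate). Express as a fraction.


Recall = TP / (TP + FN) = 78 / 109 = 78/109.

78/109


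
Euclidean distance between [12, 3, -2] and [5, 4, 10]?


d = sqrt(sum of squared differences). (12-5)^2=49, (3-4)^2=1, (-2-10)^2=144. Sum = 194.

sqrt(194)


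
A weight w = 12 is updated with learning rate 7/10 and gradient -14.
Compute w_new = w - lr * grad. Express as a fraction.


w_new = 12 - 7/10 * -14 = 12 - -49/5 = 109/5.

109/5


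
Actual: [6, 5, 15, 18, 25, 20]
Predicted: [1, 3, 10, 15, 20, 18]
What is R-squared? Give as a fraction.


Mean(y) = 89/6. SS_res = 92. SS_tot = 1889/6. R^2 = 1 - 92/(1889/6) = 1337/1889.

1337/1889


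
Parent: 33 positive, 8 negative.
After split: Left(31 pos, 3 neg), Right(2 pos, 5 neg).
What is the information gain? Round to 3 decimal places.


H(parent) = 0.7121. H(left) = 0.4306, H(right) = 0.8631. Weighted = (34/41)*0.4306 + (7/41)*0.8631 = 0.5044. IG = 0.7121 - 0.5044 = 0.2077, which rounds to 0.208.

0.208


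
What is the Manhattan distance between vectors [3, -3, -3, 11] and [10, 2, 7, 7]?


d = sum of absolute differences: |3-10|=7 + |-3-2|=5 + |-3-7|=10 + |11-7|=4 = 26.

26


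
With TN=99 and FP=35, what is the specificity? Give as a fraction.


Specificity = TN / (TN + FP) = 99 / 134 = 99/134.

99/134


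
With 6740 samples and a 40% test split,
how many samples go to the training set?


Test set = 6740 * 40% = 2696. Training set = 6740 - 2696 = 4044.

4044


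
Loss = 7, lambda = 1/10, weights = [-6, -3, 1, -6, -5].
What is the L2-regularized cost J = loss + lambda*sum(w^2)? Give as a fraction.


L2 sq norm = sum(w^2) = 107. J = 7 + 1/10 * 107 = 177/10.

177/10


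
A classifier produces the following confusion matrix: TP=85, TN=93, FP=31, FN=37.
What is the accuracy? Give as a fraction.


Accuracy = (TP + TN) / (TP + TN + FP + FN) = (85 + 93) / 246 = 89/123.

89/123


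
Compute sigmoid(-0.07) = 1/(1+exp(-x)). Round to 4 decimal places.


sigma(-0.07) = 1/(1+e^(0.07)) = 1/(1+1.072508) = 1/2.072508 = 0.4825.

0.4825


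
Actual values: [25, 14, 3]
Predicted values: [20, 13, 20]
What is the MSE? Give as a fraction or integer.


MSE = (1/3) * ((25-20)^2=25 + (14-13)^2=1 + (3-20)^2=289). Sum = 315. MSE = 105.

105


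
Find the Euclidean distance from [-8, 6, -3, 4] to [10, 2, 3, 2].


d = sqrt(sum of squared differences). (-8-10)^2=324, (6-2)^2=16, (-3-3)^2=36, (4-2)^2=4. Sum = 380.

sqrt(380)


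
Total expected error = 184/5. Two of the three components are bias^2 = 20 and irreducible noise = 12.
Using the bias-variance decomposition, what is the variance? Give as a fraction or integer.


Total error = bias^2 + variance + irreducible noise. So variance = 184/5 - 20 - 12 = 24/5.

24/5
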